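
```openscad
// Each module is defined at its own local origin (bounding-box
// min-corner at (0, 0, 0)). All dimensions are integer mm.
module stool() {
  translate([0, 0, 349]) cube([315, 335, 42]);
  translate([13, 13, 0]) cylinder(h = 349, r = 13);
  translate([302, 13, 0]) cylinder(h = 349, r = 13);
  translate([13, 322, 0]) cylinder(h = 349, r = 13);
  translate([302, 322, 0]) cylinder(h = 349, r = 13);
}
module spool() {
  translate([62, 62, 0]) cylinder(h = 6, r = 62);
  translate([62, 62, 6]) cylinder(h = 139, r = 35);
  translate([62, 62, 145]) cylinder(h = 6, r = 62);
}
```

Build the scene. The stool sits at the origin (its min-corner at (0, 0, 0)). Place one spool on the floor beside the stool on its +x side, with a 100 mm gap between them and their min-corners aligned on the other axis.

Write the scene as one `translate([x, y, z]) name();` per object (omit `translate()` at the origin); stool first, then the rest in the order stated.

stool();
translate([415, 0, 0]) spool();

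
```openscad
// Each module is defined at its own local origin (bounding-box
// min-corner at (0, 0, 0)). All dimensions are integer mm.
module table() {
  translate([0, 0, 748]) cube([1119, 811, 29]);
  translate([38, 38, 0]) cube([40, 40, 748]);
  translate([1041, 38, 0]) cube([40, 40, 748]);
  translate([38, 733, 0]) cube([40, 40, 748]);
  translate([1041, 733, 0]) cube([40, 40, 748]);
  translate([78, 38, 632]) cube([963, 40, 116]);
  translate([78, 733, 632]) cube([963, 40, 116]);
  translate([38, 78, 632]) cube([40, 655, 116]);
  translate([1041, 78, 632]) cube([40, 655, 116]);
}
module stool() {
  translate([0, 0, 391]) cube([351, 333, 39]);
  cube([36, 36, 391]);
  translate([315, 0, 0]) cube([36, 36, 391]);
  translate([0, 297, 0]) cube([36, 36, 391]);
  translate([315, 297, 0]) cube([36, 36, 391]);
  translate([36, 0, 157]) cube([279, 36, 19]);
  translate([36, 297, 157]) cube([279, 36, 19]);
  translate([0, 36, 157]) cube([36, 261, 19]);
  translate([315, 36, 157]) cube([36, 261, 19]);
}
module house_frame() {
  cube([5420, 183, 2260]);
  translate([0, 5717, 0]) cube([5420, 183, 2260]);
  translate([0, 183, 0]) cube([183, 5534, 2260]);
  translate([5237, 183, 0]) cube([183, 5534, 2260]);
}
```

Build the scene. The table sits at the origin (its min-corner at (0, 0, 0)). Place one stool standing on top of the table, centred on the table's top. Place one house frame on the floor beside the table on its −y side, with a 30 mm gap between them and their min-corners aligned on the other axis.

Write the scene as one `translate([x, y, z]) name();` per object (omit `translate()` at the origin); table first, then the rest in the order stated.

table();
translate([384, 239, 777]) stool();
translate([0, -5930, 0]) house_frame();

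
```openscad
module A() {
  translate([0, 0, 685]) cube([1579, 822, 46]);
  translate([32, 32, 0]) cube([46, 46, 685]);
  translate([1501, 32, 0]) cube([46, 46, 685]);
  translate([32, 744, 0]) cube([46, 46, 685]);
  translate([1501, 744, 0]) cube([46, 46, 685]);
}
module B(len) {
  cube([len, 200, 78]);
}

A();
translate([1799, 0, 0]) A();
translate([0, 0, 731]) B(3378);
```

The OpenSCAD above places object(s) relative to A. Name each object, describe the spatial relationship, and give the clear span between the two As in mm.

Second table starts at x = 1799; first ends at x = 1579; clear span = 1799 − 1579 = 220 mm.

A is a table. B is a beam. A beam spans the tops of two tables. The clear span between the two tables is 220 mm.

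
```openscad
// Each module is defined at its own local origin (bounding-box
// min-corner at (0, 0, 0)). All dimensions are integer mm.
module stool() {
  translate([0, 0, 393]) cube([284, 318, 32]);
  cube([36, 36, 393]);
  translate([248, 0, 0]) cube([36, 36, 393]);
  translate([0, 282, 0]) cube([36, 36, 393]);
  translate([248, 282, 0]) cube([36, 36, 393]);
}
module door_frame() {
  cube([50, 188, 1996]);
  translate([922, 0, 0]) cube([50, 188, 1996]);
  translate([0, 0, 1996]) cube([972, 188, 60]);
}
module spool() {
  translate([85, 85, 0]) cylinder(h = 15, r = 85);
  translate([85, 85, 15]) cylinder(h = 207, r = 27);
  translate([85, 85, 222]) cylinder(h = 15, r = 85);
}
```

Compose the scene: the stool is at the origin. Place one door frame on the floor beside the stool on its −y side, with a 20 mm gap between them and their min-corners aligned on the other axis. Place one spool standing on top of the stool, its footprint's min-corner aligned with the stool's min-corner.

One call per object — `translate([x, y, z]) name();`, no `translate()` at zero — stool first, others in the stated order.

stool();
translate([0, -208, 0]) door_frame();
translate([0, 0, 425]) spool();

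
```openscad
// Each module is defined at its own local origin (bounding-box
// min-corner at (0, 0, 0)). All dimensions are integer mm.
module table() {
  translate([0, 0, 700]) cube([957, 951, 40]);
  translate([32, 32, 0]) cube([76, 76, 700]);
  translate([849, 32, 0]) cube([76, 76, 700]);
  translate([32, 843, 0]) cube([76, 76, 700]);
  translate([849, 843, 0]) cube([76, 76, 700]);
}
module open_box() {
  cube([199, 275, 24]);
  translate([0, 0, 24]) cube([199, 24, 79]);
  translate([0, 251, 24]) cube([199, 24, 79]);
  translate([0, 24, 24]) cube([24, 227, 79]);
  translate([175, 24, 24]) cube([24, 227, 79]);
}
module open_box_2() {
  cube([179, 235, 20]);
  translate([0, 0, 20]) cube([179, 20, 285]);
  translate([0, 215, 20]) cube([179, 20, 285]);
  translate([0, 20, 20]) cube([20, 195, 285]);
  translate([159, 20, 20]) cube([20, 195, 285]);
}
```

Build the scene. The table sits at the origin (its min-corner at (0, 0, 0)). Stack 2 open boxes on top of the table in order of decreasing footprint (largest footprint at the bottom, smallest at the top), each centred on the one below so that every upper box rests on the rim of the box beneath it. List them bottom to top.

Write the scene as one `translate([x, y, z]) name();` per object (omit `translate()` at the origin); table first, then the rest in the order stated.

table();
translate([379, 338, 740]) open_box();
translate([389, 358, 843]) open_box_2();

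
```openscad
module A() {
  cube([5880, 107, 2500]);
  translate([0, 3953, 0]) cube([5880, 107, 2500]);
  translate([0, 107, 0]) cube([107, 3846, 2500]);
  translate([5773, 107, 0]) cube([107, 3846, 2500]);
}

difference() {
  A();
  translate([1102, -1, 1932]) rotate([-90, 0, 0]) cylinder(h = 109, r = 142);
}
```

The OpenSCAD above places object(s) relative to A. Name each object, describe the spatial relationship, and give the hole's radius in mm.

The subtracted cylinder has r = 142 mm.

A is a house frame. The house frame has a circular hole through its front wall. The hole's radius is 142 mm.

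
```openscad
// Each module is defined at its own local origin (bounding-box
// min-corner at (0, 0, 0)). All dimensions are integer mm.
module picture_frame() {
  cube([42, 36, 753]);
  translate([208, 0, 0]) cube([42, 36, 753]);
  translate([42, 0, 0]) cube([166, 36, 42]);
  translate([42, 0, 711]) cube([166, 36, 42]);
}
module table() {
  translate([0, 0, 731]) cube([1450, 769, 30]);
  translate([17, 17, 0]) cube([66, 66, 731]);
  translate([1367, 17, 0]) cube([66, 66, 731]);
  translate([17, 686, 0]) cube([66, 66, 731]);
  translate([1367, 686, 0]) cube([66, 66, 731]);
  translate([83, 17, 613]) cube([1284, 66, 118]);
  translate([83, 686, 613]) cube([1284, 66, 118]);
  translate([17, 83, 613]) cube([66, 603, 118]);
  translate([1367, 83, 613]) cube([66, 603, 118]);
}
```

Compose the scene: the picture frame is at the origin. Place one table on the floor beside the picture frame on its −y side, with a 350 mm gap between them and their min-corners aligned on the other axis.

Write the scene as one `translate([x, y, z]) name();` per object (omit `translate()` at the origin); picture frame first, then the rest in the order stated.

picture_frame();
translate([0, -1119, 0]) table();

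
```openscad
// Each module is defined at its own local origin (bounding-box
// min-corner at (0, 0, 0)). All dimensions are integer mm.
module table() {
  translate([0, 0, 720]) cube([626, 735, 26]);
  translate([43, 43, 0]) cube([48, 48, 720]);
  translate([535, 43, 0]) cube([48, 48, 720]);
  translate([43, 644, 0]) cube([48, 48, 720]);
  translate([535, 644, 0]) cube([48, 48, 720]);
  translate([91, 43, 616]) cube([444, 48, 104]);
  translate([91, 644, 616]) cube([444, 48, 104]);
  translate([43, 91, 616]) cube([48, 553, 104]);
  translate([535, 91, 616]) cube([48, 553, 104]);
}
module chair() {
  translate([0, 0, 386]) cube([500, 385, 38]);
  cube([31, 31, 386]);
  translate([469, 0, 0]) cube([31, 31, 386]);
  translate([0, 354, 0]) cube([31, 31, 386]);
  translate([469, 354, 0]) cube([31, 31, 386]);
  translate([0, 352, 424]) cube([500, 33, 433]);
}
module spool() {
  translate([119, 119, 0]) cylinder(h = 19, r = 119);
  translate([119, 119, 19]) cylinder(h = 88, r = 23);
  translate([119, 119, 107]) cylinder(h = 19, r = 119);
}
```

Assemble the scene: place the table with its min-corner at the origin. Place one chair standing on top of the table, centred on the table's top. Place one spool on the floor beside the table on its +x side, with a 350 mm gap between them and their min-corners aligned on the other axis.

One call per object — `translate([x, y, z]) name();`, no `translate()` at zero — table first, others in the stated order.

table();
translate([63, 175, 746]) chair();
translate([976, 0, 0]) spool();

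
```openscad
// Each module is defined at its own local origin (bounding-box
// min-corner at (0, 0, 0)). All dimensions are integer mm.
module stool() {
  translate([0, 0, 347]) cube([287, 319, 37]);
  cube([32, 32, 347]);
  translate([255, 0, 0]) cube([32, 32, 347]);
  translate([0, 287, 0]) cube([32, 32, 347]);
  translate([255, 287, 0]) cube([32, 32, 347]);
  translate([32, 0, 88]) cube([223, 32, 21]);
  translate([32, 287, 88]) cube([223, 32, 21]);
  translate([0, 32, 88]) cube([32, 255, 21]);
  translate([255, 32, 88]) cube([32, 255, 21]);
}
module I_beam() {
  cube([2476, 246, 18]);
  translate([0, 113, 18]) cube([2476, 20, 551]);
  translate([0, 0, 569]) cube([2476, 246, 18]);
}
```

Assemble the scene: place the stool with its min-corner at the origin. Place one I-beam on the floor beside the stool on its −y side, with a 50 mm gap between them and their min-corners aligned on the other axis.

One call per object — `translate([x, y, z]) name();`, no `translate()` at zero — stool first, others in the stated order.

stool();
translate([0, -296, 0]) I_beam();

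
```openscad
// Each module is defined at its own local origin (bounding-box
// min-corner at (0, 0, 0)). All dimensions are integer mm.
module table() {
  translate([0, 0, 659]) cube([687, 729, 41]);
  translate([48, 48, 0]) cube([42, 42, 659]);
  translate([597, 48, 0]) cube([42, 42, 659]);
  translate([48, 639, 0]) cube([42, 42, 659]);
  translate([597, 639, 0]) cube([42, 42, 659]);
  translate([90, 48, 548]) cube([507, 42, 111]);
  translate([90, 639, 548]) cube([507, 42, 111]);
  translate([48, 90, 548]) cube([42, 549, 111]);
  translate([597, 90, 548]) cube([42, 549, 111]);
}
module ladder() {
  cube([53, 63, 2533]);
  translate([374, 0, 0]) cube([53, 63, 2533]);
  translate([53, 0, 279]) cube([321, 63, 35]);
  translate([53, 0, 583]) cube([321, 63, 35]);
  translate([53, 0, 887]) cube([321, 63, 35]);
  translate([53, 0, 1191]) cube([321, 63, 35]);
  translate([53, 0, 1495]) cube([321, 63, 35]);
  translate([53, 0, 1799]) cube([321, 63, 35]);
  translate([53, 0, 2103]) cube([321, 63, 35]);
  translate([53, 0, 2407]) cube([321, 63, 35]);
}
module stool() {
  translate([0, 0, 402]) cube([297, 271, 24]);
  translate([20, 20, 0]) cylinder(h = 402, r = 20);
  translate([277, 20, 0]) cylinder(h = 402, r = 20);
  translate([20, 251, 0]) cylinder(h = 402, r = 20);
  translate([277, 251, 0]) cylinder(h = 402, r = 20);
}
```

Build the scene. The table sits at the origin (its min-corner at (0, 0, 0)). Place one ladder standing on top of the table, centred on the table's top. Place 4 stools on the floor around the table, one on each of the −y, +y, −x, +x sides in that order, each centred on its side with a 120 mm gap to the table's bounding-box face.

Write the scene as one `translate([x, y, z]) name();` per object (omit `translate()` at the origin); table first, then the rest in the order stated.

table();
translate([130, 333, 700]) ladder();
translate([195, -391, 0]) stool();
translate([195, 849, 0]) stool();
translate([-417, 229, 0]) stool();
translate([807, 229, 0]) stool();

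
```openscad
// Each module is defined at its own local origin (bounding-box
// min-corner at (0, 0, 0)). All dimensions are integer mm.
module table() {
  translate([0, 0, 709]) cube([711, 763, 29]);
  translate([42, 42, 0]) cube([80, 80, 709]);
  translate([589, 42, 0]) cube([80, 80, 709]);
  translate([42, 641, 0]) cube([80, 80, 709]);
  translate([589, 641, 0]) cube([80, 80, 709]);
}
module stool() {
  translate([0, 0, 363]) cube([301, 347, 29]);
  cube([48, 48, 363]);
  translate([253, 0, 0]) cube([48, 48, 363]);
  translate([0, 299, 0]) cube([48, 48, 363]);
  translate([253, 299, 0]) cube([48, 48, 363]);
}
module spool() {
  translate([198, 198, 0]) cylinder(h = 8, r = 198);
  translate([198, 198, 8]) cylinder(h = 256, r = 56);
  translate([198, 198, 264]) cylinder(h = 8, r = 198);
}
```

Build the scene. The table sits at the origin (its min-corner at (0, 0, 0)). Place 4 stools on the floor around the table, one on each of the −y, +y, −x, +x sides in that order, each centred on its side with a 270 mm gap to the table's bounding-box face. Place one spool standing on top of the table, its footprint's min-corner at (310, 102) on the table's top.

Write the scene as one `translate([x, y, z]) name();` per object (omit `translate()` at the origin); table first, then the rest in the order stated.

table();
translate([205, -617, 0]) stool();
translate([205, 1033, 0]) stool();
translate([-571, 208, 0]) stool();
translate([981, 208, 0]) stool();
translate([310, 102, 738]) spool();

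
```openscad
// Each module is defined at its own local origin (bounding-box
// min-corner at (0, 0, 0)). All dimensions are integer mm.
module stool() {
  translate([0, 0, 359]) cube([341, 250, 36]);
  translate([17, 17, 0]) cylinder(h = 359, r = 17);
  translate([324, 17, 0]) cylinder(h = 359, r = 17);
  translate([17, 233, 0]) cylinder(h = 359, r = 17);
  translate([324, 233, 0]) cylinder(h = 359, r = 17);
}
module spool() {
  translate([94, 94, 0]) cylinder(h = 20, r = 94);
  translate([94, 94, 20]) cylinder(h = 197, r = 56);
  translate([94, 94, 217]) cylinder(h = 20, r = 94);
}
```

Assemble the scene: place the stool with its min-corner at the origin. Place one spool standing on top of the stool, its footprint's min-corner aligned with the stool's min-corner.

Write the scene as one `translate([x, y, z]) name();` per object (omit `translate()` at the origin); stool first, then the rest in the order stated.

stool();
translate([0, 0, 395]) spool();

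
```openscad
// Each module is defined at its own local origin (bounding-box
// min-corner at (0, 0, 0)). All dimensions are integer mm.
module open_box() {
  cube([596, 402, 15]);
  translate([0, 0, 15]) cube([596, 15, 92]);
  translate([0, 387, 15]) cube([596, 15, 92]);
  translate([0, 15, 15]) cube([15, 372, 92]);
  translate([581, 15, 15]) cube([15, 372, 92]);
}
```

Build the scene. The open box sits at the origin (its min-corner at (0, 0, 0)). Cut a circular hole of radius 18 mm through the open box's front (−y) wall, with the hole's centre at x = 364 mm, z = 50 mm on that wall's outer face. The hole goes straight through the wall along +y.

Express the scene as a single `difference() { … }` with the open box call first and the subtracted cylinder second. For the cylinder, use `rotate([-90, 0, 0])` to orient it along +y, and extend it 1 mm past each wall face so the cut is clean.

difference() {
  open_box();
  translate([364, -1, 50]) rotate([-90, 0, 0]) cylinder(h = 17, r = 18);
}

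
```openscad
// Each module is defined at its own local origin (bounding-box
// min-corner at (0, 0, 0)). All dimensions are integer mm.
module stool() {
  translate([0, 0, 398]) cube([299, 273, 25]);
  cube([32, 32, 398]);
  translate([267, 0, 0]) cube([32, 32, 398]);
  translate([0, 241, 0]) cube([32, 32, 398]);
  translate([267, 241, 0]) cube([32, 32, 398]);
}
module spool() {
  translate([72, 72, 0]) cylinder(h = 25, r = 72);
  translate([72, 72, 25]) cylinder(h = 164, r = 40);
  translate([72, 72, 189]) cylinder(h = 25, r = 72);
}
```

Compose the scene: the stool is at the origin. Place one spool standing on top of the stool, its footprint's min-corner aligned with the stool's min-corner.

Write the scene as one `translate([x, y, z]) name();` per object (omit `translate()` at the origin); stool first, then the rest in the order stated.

stool();
translate([0, 0, 423]) spool();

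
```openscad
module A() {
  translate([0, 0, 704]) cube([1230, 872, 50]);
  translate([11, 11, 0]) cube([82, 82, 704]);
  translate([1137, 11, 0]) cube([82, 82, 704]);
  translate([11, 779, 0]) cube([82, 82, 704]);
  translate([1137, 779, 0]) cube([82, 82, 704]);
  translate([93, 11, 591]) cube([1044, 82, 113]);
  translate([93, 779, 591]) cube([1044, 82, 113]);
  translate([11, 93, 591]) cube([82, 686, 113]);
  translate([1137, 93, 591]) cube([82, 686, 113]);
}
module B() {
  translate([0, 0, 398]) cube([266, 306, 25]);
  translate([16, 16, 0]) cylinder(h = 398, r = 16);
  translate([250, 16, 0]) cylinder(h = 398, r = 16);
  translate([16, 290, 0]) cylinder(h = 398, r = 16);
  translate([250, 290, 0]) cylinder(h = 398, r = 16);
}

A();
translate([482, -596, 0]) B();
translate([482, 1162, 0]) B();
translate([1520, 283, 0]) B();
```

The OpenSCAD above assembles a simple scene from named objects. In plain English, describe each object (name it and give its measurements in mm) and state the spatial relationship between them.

A is a table: top 1230 mm (x) × 872 mm (y), 50 mm thick, upper face at z = 754 mm, on four 82×82 mm square legs, each inset 11 mm from the nearest pair of top edges, running from z = 0 to the bottom of the top. Four apron rails, 82 mm thick and 113 mm tall, run between adjacent legs with their top edges flush with the underside of the top and their outer faces flush with the legs' outer faces.

B is a four-legged stool. The seat is 266×306 mm, 25 mm thick, top at z = 423 mm. It stands on four round legs, each 32 mm in diameter, from z = 0 to the seat underside, each leg's axis is inset half a diameter from the nearest pair of seat edges (so the leg's bounding box is flush with the corner).

Three stools sit around the table at the −y, +y, +x sides.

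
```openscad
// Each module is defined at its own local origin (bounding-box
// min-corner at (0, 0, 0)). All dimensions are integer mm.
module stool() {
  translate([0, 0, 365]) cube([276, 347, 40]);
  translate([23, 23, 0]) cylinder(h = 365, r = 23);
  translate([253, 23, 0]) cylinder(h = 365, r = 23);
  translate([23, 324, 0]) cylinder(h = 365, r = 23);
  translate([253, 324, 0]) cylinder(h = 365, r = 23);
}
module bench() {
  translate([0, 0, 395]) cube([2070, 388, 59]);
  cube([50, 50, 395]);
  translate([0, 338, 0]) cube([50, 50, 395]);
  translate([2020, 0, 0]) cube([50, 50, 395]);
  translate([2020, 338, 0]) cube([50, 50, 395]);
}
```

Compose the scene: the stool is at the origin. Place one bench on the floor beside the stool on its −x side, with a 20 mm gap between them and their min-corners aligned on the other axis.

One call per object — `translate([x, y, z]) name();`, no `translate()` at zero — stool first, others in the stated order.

stool();
translate([-2090, 0, 0]) bench();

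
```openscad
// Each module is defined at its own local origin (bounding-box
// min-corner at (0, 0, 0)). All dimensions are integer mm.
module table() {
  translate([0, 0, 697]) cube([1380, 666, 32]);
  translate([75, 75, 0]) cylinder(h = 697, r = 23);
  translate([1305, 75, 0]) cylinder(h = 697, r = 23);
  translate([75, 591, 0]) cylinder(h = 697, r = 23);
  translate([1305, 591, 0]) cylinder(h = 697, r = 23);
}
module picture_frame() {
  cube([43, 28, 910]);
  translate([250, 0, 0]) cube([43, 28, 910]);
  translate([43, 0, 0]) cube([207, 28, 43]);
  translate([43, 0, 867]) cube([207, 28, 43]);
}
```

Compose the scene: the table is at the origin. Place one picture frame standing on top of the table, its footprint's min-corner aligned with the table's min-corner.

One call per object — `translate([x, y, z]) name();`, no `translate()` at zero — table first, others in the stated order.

table();
translate([0, 0, 729]) picture_frame();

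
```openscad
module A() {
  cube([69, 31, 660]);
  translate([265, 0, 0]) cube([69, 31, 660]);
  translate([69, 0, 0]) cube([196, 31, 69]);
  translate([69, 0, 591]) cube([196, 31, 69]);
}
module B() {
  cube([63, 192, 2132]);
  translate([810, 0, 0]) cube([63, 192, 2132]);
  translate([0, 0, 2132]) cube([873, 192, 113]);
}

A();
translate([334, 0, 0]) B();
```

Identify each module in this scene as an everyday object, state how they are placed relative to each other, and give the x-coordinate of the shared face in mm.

The picture frame's +x face and the door frame's −x face are both at x = 334 mm.

A is a picture frame. B is a door frame. The door frame is against the picture frame's +x side, with their −y faces flush. The x-coordinate of the shared face is 334 mm.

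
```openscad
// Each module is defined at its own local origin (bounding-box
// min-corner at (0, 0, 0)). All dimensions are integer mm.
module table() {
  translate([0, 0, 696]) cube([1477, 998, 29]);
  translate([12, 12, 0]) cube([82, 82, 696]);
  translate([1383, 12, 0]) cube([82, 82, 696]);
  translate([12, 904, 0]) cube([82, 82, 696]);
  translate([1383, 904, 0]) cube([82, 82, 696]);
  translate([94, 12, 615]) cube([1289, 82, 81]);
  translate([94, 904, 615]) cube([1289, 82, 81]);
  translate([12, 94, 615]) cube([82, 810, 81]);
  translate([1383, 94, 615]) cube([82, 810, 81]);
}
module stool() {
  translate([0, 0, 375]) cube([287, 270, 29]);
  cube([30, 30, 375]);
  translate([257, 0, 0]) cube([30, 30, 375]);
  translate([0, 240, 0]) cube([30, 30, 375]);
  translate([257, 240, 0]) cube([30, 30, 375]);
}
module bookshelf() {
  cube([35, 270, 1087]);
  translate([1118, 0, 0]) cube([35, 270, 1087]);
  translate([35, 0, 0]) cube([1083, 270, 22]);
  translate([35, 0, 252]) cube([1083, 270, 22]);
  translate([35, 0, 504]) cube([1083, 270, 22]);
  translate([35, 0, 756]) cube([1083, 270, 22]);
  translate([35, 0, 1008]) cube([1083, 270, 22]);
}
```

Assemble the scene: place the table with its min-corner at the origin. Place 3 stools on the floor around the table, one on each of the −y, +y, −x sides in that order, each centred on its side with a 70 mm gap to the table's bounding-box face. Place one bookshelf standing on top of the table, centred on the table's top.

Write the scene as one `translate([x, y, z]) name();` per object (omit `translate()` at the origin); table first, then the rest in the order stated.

table();
translate([595, -340, 0]) stool();
translate([595, 1068, 0]) stool();
translate([-357, 364, 0]) stool();
translate([162, 364, 725]) bookshelf();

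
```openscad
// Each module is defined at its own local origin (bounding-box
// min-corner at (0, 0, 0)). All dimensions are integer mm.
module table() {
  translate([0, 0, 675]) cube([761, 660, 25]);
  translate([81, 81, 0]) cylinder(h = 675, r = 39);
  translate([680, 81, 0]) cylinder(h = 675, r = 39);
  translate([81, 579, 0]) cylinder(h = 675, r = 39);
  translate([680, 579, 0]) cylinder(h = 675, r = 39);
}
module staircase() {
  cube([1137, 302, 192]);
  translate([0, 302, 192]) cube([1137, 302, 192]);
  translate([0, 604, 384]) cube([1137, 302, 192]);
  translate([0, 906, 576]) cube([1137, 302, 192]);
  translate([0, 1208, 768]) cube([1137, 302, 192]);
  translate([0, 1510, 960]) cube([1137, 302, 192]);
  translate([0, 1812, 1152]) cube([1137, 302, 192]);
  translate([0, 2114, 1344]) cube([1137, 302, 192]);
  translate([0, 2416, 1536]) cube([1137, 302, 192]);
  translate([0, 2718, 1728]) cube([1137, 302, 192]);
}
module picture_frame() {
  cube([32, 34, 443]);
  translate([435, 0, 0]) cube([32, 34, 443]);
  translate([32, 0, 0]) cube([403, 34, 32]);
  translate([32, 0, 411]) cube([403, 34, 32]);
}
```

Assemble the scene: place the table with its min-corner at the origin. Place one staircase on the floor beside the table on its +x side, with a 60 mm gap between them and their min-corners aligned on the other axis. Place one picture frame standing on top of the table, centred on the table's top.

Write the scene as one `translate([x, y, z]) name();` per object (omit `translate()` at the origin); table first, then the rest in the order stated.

table();
translate([821, 0, 0]) staircase();
translate([147, 313, 700]) picture_frame();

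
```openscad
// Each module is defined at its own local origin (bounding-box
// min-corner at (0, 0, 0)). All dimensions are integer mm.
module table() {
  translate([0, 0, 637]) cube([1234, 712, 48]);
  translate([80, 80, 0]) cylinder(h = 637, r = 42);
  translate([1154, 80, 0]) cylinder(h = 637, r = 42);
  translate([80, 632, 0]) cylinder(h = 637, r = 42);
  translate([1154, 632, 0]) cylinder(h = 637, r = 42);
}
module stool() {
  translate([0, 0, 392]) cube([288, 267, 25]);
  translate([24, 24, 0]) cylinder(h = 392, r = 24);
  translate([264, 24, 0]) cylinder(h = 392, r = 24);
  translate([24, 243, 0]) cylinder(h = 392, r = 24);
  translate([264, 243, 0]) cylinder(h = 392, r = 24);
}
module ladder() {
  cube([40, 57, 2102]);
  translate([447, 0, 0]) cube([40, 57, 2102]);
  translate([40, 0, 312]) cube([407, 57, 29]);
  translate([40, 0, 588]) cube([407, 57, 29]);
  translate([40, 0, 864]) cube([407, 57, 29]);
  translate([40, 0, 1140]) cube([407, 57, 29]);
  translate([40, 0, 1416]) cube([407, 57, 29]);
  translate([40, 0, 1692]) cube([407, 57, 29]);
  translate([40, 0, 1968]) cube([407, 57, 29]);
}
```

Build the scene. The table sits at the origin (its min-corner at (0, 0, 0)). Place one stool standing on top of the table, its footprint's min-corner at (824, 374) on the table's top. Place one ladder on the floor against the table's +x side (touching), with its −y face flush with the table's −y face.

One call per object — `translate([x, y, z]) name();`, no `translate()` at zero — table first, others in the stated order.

table();
translate([824, 374, 685]) stool();
translate([1234, 0, 0]) ladder();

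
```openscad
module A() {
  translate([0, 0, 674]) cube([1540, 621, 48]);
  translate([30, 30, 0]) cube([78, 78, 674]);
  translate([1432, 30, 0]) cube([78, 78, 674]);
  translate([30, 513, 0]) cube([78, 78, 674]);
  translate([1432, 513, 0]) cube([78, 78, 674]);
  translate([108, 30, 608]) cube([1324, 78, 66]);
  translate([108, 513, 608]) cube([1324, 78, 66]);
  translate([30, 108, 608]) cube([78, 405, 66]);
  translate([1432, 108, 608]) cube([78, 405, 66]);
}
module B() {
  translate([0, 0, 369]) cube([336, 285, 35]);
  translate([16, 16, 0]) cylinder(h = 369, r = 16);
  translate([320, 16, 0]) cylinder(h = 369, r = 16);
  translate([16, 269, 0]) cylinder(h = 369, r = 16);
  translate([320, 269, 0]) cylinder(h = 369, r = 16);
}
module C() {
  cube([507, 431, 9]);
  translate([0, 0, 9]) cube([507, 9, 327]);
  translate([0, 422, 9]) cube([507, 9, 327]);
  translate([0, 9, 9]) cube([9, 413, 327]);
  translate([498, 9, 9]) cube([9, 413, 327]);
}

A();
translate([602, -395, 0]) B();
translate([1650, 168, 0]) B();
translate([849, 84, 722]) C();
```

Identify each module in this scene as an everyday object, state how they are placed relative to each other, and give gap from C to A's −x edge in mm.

The open box's min-x is at 849; the table's min-x is 0; gap = 849 mm.

A is a table. B is a stool. C is an open box. Two stools sit around the table at the −y, +x sides. The open box is on top of the table. The gap from the open box to the table's −x edge is 849 mm.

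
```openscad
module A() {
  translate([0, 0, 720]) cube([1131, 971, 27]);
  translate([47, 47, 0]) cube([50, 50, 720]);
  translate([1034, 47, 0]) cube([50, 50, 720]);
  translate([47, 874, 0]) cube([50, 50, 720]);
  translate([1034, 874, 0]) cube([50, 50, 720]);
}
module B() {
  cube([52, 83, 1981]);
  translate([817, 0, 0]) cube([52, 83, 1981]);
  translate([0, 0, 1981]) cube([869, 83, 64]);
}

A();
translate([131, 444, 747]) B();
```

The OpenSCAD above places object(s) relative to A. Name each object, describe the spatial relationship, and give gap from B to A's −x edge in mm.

A is a table. B is a door frame. The door frame is on top of the table, centred. The gap from the door frame to the table's −x edge is 131 mm.

The door frame's min-x is at 131; the table's min-x is 0; gap = 131 mm.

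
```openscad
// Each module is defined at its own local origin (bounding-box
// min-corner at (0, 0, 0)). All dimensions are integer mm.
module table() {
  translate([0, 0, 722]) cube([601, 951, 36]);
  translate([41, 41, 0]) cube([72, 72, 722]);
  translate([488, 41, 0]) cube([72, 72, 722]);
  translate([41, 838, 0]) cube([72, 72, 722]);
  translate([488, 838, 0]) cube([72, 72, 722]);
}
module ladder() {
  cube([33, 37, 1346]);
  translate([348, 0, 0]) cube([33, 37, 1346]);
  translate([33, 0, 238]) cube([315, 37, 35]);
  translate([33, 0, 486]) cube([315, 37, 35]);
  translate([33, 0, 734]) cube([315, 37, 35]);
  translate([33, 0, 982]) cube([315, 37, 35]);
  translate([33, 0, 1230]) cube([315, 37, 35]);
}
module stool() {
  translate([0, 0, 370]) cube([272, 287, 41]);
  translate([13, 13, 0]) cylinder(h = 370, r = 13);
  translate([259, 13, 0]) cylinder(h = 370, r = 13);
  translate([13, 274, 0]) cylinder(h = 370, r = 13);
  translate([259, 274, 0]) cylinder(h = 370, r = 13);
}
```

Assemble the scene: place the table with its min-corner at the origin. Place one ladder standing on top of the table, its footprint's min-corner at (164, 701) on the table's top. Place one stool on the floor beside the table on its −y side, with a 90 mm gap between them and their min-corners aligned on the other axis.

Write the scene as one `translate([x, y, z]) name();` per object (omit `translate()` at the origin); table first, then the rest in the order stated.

table();
translate([164, 701, 758]) ladder();
translate([0, -377, 0]) stool();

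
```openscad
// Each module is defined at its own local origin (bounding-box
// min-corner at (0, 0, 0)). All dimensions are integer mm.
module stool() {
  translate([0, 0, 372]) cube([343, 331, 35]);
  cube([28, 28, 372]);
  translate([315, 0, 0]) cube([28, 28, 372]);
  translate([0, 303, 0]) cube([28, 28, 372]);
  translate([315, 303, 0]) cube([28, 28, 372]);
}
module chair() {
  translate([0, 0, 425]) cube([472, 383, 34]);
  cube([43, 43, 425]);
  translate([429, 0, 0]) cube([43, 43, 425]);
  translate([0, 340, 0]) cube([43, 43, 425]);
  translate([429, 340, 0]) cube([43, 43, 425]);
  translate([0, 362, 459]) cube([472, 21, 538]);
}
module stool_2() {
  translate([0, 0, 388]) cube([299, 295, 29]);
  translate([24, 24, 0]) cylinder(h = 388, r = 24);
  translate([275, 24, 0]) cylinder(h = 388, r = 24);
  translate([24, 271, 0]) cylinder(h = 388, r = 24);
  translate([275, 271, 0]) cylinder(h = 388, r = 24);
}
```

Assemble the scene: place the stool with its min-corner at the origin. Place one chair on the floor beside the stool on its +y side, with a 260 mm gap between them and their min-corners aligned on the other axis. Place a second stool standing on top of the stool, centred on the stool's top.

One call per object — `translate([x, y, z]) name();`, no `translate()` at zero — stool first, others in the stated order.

stool();
translate([0, 591, 0]) chair();
translate([22, 18, 407]) stool_2();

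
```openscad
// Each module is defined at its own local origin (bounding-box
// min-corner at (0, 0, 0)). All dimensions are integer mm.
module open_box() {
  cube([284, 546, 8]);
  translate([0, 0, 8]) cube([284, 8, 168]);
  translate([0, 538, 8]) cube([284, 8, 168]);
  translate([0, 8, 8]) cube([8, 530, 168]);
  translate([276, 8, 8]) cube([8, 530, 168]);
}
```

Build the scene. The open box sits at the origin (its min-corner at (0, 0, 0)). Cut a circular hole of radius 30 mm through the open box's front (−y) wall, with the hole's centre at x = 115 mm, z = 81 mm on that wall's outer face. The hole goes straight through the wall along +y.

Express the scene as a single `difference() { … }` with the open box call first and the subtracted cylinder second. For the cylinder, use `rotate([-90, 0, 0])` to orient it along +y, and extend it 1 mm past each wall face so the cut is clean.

difference() {
  open_box();
  translate([115, -1, 81]) rotate([-90, 0, 0]) cylinder(h = 10, r = 30);
}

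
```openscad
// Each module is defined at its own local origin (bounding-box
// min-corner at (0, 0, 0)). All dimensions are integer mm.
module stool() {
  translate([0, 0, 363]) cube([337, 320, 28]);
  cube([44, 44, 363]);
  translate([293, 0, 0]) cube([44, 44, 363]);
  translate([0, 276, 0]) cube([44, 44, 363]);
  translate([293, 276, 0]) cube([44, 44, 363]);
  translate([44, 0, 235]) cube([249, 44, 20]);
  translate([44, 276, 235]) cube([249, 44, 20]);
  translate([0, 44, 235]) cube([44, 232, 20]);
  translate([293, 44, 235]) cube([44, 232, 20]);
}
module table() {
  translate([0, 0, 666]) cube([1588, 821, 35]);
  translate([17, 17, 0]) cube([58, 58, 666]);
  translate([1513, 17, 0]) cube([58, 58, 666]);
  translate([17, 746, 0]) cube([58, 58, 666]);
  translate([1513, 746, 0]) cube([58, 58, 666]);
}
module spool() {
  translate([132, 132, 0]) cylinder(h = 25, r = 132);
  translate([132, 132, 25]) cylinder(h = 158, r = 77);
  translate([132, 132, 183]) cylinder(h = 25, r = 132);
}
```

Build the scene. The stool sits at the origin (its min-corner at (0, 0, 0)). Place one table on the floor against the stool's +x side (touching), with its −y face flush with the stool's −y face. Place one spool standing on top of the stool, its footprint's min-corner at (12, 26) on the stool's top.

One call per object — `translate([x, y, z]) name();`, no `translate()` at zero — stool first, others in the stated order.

stool();
translate([337, 0, 0]) table();
translate([12, 26, 391]) spool();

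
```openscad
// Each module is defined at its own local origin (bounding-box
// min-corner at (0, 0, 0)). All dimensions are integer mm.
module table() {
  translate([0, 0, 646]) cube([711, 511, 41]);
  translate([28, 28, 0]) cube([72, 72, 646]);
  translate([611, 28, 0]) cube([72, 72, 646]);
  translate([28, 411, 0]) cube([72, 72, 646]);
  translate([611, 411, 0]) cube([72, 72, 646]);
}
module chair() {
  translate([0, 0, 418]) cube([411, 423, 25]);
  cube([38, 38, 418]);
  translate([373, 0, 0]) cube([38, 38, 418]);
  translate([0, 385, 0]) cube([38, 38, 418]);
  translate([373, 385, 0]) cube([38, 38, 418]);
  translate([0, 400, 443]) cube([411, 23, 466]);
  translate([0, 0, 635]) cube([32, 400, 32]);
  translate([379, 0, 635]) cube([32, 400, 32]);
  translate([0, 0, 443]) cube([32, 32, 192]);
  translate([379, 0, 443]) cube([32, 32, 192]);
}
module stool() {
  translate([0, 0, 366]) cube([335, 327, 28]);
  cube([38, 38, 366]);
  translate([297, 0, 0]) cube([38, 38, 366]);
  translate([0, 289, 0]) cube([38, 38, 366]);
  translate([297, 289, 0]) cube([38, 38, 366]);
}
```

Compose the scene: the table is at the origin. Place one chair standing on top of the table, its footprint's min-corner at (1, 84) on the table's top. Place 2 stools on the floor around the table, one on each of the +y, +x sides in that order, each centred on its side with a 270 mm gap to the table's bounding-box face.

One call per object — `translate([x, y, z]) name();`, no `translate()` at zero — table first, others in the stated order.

table();
translate([1, 84, 687]) chair();
translate([188, 781, 0]) stool();
translate([981, 92, 0]) stool();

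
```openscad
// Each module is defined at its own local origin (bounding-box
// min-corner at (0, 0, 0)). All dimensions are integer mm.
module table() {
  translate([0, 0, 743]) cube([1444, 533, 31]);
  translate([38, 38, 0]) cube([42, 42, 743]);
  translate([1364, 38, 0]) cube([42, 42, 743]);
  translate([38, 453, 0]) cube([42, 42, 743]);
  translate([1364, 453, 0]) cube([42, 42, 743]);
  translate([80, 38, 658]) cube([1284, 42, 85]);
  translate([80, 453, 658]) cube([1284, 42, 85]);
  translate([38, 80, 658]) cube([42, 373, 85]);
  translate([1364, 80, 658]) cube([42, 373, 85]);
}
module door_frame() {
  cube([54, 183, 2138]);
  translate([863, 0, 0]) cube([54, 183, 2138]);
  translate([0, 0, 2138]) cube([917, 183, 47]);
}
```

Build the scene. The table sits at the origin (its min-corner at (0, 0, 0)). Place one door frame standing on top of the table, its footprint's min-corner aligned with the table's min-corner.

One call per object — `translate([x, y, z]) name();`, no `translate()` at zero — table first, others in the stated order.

table();
translate([0, 0, 774]) door_frame();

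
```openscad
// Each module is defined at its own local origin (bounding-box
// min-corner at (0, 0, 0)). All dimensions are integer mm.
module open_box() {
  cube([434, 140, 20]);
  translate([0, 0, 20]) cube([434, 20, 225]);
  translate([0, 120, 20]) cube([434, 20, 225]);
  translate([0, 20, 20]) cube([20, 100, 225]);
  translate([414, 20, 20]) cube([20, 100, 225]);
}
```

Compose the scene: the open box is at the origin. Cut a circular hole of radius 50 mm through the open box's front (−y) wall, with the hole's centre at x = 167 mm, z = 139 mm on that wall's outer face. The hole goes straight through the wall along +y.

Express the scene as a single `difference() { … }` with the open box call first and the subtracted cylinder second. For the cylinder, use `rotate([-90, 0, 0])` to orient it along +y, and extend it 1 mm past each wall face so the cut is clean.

difference() {
  open_box();
  translate([167, -1, 139]) rotate([-90, 0, 0]) cylinder(h = 22, r = 50);
}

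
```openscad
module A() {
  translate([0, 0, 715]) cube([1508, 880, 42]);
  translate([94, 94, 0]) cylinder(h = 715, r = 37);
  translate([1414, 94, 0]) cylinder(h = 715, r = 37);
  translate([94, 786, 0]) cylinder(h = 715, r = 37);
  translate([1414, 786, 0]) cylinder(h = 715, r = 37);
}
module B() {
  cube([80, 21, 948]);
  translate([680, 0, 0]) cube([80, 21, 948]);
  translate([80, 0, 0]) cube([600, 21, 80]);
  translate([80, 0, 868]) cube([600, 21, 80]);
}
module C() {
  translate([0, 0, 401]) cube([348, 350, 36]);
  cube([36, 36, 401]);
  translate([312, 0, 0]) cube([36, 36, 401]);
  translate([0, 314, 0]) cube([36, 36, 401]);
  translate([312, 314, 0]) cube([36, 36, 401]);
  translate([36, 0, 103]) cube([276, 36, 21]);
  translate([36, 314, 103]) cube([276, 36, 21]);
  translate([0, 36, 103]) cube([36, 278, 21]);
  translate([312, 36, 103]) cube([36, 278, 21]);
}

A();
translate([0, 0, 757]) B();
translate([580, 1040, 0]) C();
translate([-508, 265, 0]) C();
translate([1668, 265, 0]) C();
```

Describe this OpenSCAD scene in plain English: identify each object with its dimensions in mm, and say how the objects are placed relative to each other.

A is a table with a 1508×880 mm rectangular top, 42 mm thick, top surface at z = 757 mm, supported by four round legs of 74 mm diameter, each leg's bounding box inset 57 mm from the nearest pair of top edges, running from the floor.

B is a rectangular picture frame lying in the x–z plane (depth along y). The opening is 600 mm wide (x) by 788 mm tall (z), surrounded by a border 80 mm wide on all four sides. The frame is 21 mm deep and is made of two full-height vertical stiles with two horizontal rails fitted between them.

C is a simple wooden stool: a rectangular seat 348 mm (x) by 350 mm (y), 36 mm thick, top face at z = 437 mm, on four square legs, each 36×36 mm in cross-section. The legs rest on z = 0, each flush with a corner of the seat. Four stretchers, 36 mm wide and 21 mm tall, connect adjacent legs with their undersides at z = 103 mm, each running between the inner faces of the legs it joins and aligned with the legs' outer faces on the other axis.

The picture frame is on top of the table. Three stools sit around the table at the +y, −x, +x sides.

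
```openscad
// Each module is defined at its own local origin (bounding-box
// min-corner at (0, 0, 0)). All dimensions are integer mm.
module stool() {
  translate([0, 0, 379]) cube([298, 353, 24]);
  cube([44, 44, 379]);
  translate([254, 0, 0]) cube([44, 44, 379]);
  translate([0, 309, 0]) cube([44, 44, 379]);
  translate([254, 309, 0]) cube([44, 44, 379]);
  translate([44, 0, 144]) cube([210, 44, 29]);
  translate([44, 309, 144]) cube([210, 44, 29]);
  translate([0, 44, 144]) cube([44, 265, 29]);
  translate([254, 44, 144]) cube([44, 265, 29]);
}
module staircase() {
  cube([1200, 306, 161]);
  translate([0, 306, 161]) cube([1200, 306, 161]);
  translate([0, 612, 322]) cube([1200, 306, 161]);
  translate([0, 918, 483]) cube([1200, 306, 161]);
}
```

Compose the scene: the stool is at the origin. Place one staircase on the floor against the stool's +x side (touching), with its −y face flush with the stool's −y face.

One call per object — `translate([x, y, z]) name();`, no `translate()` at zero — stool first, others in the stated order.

stool();
translate([298, 0, 0]) staircase();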